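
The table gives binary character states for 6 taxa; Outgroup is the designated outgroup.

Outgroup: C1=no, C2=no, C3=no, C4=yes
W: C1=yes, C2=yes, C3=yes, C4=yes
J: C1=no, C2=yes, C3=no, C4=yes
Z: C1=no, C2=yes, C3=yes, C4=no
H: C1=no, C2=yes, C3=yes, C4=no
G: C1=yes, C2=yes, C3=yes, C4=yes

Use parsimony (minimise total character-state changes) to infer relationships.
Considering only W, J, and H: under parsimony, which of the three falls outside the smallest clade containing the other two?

Character polarity is set by the outgroup: the derived state is whichever differs from the outgroup's state, so for C4 the derived state is 'no', and for the remaining characters it is 'yes'.
C1: derived state 'yes' in G and W only — synapomorphy for {G, W}.
C2 (derived state 'yes') is shared by all ingroup taxa — unites the whole ingroup.
Only G, H, W, and Z show the derived state 'yes' for C3, supporting them as a clade.
Only H and Z show the derived state 'no' for C4, supporting them as a clade.
Most parsimonious ingroup topology: (((W,G),(Z,H)),J).
W and H share a more recent common ancestor with each other than either does with J, so J is the least closely related of the three.

J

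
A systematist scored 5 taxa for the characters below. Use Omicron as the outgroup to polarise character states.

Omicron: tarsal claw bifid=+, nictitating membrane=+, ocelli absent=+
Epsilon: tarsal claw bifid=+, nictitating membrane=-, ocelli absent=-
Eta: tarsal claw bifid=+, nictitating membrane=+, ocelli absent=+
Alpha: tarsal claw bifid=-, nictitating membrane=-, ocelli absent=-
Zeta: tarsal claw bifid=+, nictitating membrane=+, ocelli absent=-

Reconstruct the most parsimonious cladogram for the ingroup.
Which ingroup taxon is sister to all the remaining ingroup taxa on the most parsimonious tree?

The outgroup has state '+' for every character, so '-' is the derived state throughout.
tarsal claw bifid: derived state '-' in Alpha only — an autapomorphy, so it tells us nothing about relationships among taxa.
nictitating membrane: derived state '-' in Alpha and Epsilon only — synapomorphy for {Alpha, Epsilon}.
ocelli absent: derived state '-' in Alpha, Epsilon, and Zeta only — synapomorphy for {Alpha, Epsilon, Zeta}.
Most parsimonious ingroup topology: (((Epsilon,Alpha),Zeta),Eta).
Eta is sister to the clade containing all other ingroup taxa, so it is the earliest-diverging (most basal) ingroup lineage.

Eta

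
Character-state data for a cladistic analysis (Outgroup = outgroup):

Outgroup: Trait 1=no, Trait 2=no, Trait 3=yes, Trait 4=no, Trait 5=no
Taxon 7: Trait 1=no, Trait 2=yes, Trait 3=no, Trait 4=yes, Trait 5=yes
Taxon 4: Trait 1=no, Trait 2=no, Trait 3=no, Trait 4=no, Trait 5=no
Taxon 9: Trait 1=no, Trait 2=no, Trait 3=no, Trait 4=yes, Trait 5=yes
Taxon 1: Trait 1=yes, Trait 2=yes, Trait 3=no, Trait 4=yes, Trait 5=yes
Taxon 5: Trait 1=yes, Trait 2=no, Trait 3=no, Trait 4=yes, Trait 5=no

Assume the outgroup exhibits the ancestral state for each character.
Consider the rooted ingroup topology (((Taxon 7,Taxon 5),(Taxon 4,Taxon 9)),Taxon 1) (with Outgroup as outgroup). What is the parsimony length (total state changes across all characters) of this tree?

10

Map each character onto (((Taxon 7,Taxon 5),(Taxon 4,Taxon 9)),Taxon 1) (rooted by Outgroup) and count the minimum state changes it requires (Fitch parsimony):
Trait 1: 2; Trait 2: 2; Trait 3: 1; Trait 4: 2; Trait 5: 3.
Total tree length = 10.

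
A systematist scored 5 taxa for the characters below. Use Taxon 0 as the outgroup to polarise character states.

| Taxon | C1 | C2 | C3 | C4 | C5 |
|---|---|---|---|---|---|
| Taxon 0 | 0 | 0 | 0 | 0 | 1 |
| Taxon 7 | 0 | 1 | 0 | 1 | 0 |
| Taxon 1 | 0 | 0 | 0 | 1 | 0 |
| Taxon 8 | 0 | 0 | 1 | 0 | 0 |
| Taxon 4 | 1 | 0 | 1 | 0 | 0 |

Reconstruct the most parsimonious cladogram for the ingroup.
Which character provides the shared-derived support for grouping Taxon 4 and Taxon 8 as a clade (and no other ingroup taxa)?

Character polarity is set by the outgroup: the derived state is whichever differs from the outgroup's state, so for C5 the derived state is '0', and for the remaining characters it is '1'.
C1 (derived state '1') is unique to Taxon 4 (autapomorphy; uninformative for grouping).
C2: derived state '1' in Taxon 7 only — an autapomorphy, so it tells us nothing about relationships among taxa.
C3 (derived state '1') is shared by Taxon 4 and Taxon 8 — a synapomorphy uniting that clade.
C4: derived state '1' in Taxon 1 and Taxon 7 only — synapomorphy for {Taxon 1, Taxon 7}.
C5 (derived state '0') is shared by all ingroup taxa — unites the whole ingroup.
Most parsimonious ingroup topology: ((Taxon 7,Taxon 1),(Taxon 8,Taxon 4)).
The clade {Taxon 4, Taxon 8} is supported by C3: its derived state '1' occurs in exactly those taxa and in no other taxon (including the outgroup).

C3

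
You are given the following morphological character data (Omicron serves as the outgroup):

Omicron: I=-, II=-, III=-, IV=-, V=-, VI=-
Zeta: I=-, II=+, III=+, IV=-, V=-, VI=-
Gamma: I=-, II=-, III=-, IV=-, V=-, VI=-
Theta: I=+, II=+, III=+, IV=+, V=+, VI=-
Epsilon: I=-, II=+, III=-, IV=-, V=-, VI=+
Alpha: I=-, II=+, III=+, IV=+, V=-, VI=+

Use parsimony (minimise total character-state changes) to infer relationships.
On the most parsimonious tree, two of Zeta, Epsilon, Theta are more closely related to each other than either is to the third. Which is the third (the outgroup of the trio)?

The outgroup has state '-' for every character, so '+' is the derived state throughout.
I: derived state '+' in Theta only — an autapomorphy, so it tells us nothing about relationships among taxa.
Only Alpha, Epsilon, Theta, and Zeta show the derived state '+' for II, supporting them as a clade.
III: derived state '+' in Alpha, Theta, and Zeta only — synapomorphy for {Alpha, Theta, Zeta}.
IV (derived state '+') is shared by Alpha and Theta — a synapomorphy uniting that clade.
V: derived state '+' in Theta only — an autapomorphy, so it tells us nothing about relationships among taxa.
VI (state '+') occurs in Alpha and Epsilon but conflicts with the nesting implied by the other characters — most parsimoniously interpreted as homoplasy.
Most parsimonious ingroup topology: (((Zeta,(Theta,Alpha)),Epsilon),Gamma).
Zeta and Theta share a more recent common ancestor with each other than either does with Epsilon, so Epsilon is the least closely related of the three.

Epsilon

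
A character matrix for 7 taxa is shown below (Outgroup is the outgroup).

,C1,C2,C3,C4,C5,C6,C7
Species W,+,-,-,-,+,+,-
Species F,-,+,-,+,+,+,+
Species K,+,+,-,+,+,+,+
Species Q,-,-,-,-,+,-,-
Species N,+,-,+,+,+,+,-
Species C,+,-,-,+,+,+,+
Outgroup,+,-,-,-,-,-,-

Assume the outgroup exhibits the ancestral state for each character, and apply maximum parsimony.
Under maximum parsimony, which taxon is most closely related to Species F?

Species K

Character polarity is set by the outgroup: the derived state is whichever differs from the outgroup's state, so for C1 the derived state is '-', and for the remaining characters it is '+'.
C1 (state '-') occurs in Species F and Species Q but conflicts with the nesting implied by the other characters — most parsimoniously interpreted as homoplasy.
C2: derived state '+' in Species F and Species K only — synapomorphy for {Species F, Species K}.
C3 (derived state '+') is unique to Species N (autapomorphy; uninformative for grouping).
C4: derived state '+' in Species C, Species F, Species K, and Species N only — synapomorphy for {Species C, Species F, Species K, Species N}.
C5 (derived state '+') is shared by all ingroup taxa — unites the whole ingroup.
C6: derived state '+' in Species C, Species F, Species K, Species N, and Species W only — synapomorphy for {Species C, Species F, Species K, Species N, Species W}.
C7 (derived state '+') is shared by Species C, Species F, and Species K — a synapomorphy uniting that clade.
Most parsimonious ingroup topology: (((((Species K,Species F),Species C),Species N),Species W),Species Q).
Species F and Species K form a cherry on this tree, so they are sister taxa.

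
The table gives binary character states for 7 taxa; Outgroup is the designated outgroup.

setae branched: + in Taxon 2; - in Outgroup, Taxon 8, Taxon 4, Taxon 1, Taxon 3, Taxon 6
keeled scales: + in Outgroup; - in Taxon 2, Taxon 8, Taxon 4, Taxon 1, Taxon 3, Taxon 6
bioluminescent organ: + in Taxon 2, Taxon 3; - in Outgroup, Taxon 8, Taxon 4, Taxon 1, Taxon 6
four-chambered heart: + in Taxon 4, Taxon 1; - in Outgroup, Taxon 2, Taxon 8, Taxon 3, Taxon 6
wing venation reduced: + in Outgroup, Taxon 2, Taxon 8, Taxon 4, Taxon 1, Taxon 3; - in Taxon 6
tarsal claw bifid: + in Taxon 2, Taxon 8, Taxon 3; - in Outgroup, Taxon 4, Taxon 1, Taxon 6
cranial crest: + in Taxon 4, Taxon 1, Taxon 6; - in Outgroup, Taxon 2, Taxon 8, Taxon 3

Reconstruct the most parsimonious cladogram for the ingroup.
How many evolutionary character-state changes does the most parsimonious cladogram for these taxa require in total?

7

Character polarity is set by the outgroup: the derived state is whichever differs from the outgroup's state, so for keeled scales, wing venation reduced the derived state is '-', and for the remaining characters it is '+'.
setae branched: derived state '+' in Taxon 2 only — an autapomorphy, so it tells us nothing about relationships among taxa.
All ingroup taxa share the derived state '-' for keeled scales; it defines the ingroup but does not resolve relationships within it.
bioluminescent organ: derived state '+' in Taxon 2 and Taxon 3 only — synapomorphy for {Taxon 2, Taxon 3}.
four-chambered heart: derived state '+' in Taxon 1 and Taxon 4 only — synapomorphy for {Taxon 1, Taxon 4}.
wing venation reduced: derived state '-' in Taxon 6 only — an autapomorphy, so it tells us nothing about relationships among taxa.
tarsal claw bifid: derived state '+' in Taxon 2, Taxon 3, and Taxon 8 only — synapomorphy for {Taxon 2, Taxon 3, Taxon 8}.
cranial crest (derived state '+') is shared by Taxon 1, Taxon 4, and Taxon 6 — a synapomorphy uniting that clade.
Most parsimonious ingroup topology: (((Taxon 2,Taxon 3),Taxon 8),((Taxon 4,Taxon 1),Taxon 6)).
Changes per character on this tree: setae branched: 1; keeled scales: 1; bioluminescent organ: 1; four-chambered heart: 1; wing venation reduced: 1; tarsal claw bifid: 1; cranial crest: 1.
Total = 7.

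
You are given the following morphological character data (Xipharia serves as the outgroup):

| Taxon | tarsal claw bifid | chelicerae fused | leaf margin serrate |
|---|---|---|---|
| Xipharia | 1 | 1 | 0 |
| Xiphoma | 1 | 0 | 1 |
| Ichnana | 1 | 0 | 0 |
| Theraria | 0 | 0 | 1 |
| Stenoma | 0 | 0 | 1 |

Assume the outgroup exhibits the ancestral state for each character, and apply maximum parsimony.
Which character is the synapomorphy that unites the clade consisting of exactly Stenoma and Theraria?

Character polarity is set by the outgroup: the derived state is whichever differs from the outgroup's state, so for tarsal claw bifid, chelicerae fused the derived state is '0', and for the remaining characters it is '1'.
tarsal claw bifid (derived state '0') is shared by Stenoma and Theraria — a synapomorphy uniting that clade.
chelicerae fused (derived state '0') is shared by all ingroup taxa — unites the whole ingroup.
Only Stenoma, Theraria, and Xiphoma show the derived state '1' for leaf margin serrate, supporting them as a clade.
Most parsimonious ingroup topology: ((Xiphoma,(Theraria,Stenoma)),Ichnana).
The clade {Stenoma, Theraria} is supported by tarsal claw bifid: its derived state '0' occurs in exactly those taxa and in no other taxon (including the outgroup).

tarsal claw bifid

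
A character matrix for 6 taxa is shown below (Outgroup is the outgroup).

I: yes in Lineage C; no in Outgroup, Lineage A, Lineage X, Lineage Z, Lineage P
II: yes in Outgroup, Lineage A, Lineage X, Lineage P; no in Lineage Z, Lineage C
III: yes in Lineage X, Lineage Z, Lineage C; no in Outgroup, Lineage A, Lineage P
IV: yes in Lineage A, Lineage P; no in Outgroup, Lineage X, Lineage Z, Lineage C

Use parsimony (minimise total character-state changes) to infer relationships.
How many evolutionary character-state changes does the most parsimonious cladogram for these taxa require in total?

Character polarity is set by the outgroup: the derived state is whichever differs from the outgroup's state, so for II the derived state is 'no', and for the remaining characters it is 'yes'.
I: derived state 'yes' in Lineage C only — an autapomorphy, so it tells us nothing about relationships among taxa.
II: derived state 'no' in Lineage C and Lineage Z only — synapomorphy for {Lineage C, Lineage Z}.
III (derived state 'yes') is shared by Lineage C, Lineage X, and Lineage Z — a synapomorphy uniting that clade.
IV: derived state 'yes' in Lineage A and Lineage P only — synapomorphy for {Lineage A, Lineage P}.
Most parsimonious ingroup topology: ((Lineage A,Lineage P),(Lineage X,(Lineage Z,Lineage C))).
Changes per character on this tree: I: 1; II: 1; III: 1; IV: 1.
Total = 4.

4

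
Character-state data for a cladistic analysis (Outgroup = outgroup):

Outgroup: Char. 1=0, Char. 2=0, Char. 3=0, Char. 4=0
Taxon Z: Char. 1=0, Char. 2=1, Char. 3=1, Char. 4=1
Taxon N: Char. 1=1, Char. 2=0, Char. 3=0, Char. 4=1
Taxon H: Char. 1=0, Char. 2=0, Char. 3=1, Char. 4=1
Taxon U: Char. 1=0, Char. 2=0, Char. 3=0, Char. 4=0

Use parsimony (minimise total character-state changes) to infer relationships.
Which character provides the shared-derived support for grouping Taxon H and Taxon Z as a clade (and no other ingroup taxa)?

Char. 3

The outgroup has state '0' for every character, so '1' is the derived state throughout.
Char. 1: derived state '1' in Taxon N only — an autapomorphy, so it tells us nothing about relationships among taxa.
Char. 2: derived state '1' in Taxon Z only — an autapomorphy, so it tells us nothing about relationships among taxa.
Only Taxon H and Taxon Z show the derived state '1' for Char. 3, supporting them as a clade.
Char. 4: derived state '1' in Taxon H, Taxon N, and Taxon Z only — synapomorphy for {Taxon H, Taxon N, Taxon Z}.
Most parsimonious ingroup topology: (((Taxon Z,Taxon H),Taxon N),Taxon U).
The clade {Taxon H, Taxon Z} is supported by Char. 3: its derived state '1' occurs in exactly those taxa and in no other taxon (including the outgroup).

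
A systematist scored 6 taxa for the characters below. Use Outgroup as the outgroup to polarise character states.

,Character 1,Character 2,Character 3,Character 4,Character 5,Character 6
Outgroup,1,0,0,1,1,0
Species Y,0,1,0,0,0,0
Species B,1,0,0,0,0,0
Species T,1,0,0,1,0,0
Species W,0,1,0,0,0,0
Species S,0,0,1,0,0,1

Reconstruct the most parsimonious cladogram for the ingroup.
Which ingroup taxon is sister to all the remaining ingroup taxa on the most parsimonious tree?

Species T

Character polarity is set by the outgroup: the derived state is whichever differs from the outgroup's state, so for Character 1, Character 4, Character 5 the derived state is '0', and for the remaining characters it is '1'.
Only Species S, Species W, and Species Y show the derived state '0' for Character 1, supporting them as a clade.
Character 2: derived state '1' in Species W and Species Y only — synapomorphy for {Species W, Species Y}.
Character 3: derived state '1' in Species S only — an autapomorphy, so it tells us nothing about relationships among taxa.
Character 4 (derived state '0') is shared by Species B, Species S, Species W, and Species Y — a synapomorphy uniting that clade.
Character 5 (derived state '0') is shared by all ingroup taxa — unites the whole ingroup.
Character 6 (derived state '1') is unique to Species S (autapomorphy; uninformative for grouping).
Most parsimonious ingroup topology: ((((Species Y,Species W),Species S),Species B),Species T).
Species T is sister to the clade containing all other ingroup taxa, so it is the earliest-diverging (most basal) ingroup lineage.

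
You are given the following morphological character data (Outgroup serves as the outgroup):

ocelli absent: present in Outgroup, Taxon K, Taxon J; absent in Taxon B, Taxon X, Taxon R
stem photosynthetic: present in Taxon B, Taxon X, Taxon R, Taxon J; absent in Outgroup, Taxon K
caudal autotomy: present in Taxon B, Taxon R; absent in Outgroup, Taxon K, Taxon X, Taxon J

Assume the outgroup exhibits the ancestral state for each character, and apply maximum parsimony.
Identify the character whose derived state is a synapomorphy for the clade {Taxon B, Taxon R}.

Character polarity is set by the outgroup: the derived state is whichever differs from the outgroup's state, so for ocelli absent the derived state is 'absent', and for the remaining characters it is 'present'.
ocelli absent: derived state 'absent' in Taxon B, Taxon R, and Taxon X only — synapomorphy for {Taxon B, Taxon R, Taxon X}.
stem photosynthetic: derived state 'present' in Taxon B, Taxon J, Taxon R, and Taxon X only — synapomorphy for {Taxon B, Taxon J, Taxon R, Taxon X}.
caudal autotomy: derived state 'present' in Taxon B and Taxon R only — synapomorphy for {Taxon B, Taxon R}.
Most parsimonious ingroup topology: (Taxon K,(((Taxon B,Taxon R),Taxon X),Taxon J)).
The clade {Taxon B, Taxon R} is supported by caudal autotomy: its derived state 'present' occurs in exactly those taxa and in no other taxon (including the outgroup).

caudal autotomy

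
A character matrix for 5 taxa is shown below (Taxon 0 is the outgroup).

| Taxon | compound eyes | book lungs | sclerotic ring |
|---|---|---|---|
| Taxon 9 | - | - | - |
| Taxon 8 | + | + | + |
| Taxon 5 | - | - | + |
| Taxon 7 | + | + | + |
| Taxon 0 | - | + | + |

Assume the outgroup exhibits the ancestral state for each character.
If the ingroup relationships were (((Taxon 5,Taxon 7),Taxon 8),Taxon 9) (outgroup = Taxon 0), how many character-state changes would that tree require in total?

Map each character onto (((Taxon 5,Taxon 7),Taxon 8),Taxon 9) (rooted by Taxon 0) and count the minimum state changes it requires (Fitch parsimony):
compound eyes: 2; book lungs: 2; sclerotic ring: 1.
Total tree length = 5.

5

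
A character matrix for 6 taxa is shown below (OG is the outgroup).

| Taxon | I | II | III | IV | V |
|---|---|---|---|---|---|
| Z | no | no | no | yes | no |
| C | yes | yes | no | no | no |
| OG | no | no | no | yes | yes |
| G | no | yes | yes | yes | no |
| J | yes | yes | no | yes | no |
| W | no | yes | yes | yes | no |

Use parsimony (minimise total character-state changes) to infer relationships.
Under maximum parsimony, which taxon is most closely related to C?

J

Character polarity is set by the outgroup: the derived state is whichever differs from the outgroup's state, so for IV, V the derived state is 'no', and for the remaining characters it is 'yes'.
I (derived state 'yes') is shared by C and J — a synapomorphy uniting that clade.
Only C, G, J, and W show the derived state 'yes' for II, supporting them as a clade.
Only G and W show the derived state 'yes' for III, supporting them as a clade.
IV: derived state 'no' in C only — an autapomorphy, so it tells us nothing about relationships among taxa.
All ingroup taxa share the derived state 'no' for V; it defines the ingroup but does not resolve relationships within it.
Most parsimonious ingroup topology: (((J,C),(W,G)),Z).
C and J form a cherry on this tree, so they are sister taxa.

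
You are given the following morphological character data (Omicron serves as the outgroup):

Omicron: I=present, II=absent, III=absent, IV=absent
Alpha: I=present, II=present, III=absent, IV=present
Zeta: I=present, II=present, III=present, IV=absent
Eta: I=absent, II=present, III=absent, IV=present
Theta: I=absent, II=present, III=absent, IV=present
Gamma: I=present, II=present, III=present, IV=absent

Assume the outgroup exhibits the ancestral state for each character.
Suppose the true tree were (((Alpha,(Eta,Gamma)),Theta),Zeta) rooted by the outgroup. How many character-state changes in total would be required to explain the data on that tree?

7

Map each character onto (((Alpha,(Eta,Gamma)),Theta),Zeta) (rooted by Omicron) and count the minimum state changes it requires (Fitch parsimony):
I: 2; II: 1; III: 2; IV: 2.
Total tree length = 7.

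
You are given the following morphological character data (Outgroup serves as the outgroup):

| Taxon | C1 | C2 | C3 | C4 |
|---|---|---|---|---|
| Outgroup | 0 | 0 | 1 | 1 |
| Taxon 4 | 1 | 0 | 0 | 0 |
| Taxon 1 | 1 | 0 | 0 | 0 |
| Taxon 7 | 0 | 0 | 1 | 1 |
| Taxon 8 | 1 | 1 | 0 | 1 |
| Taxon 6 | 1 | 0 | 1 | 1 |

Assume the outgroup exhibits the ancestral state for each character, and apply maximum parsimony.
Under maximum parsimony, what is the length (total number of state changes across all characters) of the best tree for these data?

Character polarity is set by the outgroup: the derived state is whichever differs from the outgroup's state, so for C3, C4 the derived state is '0', and for the remaining characters it is '1'.
Only Taxon 1, Taxon 4, Taxon 6, and Taxon 8 show the derived state '1' for C1, supporting them as a clade.
C2: derived state '1' in Taxon 8 only — an autapomorphy, so it tells us nothing about relationships among taxa.
Only Taxon 1, Taxon 4, and Taxon 8 show the derived state '0' for C3, supporting them as a clade.
C4: derived state '0' in Taxon 1 and Taxon 4 only — synapomorphy for {Taxon 1, Taxon 4}.
Most parsimonious ingroup topology: ((((Taxon 4,Taxon 1),Taxon 8),Taxon 6),Taxon 7).
Changes per character on this tree: C1: 1; C2: 1; C3: 1; C4: 1.
Total = 4.

4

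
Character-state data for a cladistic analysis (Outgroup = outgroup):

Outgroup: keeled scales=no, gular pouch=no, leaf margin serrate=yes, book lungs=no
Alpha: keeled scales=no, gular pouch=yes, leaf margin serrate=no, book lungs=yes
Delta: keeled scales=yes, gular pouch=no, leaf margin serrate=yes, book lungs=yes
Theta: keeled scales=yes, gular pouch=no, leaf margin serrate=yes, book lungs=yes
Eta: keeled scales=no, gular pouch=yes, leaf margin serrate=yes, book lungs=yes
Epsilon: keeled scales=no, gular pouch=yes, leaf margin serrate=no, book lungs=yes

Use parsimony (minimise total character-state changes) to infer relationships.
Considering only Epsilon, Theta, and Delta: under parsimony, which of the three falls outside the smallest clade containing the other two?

Epsilon

Character polarity is set by the outgroup: the derived state is whichever differs from the outgroup's state, so for leaf margin serrate the derived state is 'no', and for the remaining characters it is 'yes'.
Only Delta and Theta show the derived state 'yes' for keeled scales, supporting them as a clade.
Only Alpha, Epsilon, and Eta show the derived state 'yes' for gular pouch, supporting them as a clade.
leaf margin serrate: derived state 'no' in Alpha and Epsilon only — synapomorphy for {Alpha, Epsilon}.
All ingroup taxa share the derived state 'yes' for book lungs; it defines the ingroup but does not resolve relationships within it.
Most parsimonious ingroup topology: (((Epsilon,Alpha),Eta),(Delta,Theta)).
Theta and Delta share a more recent common ancestor with each other than either does with Epsilon, so Epsilon is the least closely related of the three.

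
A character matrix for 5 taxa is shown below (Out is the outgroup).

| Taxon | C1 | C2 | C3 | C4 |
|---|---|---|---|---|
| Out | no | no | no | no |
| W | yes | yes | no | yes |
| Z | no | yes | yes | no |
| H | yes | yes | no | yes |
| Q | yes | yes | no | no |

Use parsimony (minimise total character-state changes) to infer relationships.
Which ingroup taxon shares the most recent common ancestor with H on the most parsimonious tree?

The outgroup has state 'no' for every character, so 'yes' is the derived state throughout.
C1: derived state 'yes' in H, Q, and W only — synapomorphy for {H, Q, W}.
All ingroup taxa share the derived state 'yes' for C2; it defines the ingroup but does not resolve relationships within it.
C3 (derived state 'yes') is unique to Z (autapomorphy; uninformative for grouping).
C4 (derived state 'yes') is shared by H and W — a synapomorphy uniting that clade.
Most parsimonious ingroup topology: (((W,H),Q),Z).
H and W form a cherry on this tree, so they are sister taxa.

W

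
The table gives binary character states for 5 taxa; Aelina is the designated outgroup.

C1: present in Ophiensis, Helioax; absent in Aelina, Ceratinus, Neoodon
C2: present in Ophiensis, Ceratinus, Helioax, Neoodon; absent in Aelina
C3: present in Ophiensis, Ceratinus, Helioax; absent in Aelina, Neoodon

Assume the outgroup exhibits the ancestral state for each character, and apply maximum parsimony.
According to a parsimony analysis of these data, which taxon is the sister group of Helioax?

Ophiensis

The outgroup has state 'absent' for every character, so 'present' is the derived state throughout.
C1: derived state 'present' in Helioax and Ophiensis only — synapomorphy for {Helioax, Ophiensis}.
All ingroup taxa share the derived state 'present' for C2; it defines the ingroup but does not resolve relationships within it.
C3 (derived state 'present') is shared by Ceratinus, Helioax, and Ophiensis — a synapomorphy uniting that clade.
Most parsimonious ingroup topology: (((Ophiensis,Helioax),Ceratinus),Neoodon).
Helioax and Ophiensis form a cherry on this tree, so they are sister taxa.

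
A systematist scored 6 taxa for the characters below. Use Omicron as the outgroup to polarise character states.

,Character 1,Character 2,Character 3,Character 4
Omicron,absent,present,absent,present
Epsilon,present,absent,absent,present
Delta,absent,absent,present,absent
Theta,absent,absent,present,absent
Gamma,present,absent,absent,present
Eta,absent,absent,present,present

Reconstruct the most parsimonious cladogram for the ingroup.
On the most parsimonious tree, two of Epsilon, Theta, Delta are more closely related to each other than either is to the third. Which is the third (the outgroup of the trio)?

Character polarity is set by the outgroup: the derived state is whichever differs from the outgroup's state, so for Character 2, Character 4 the derived state is 'absent', and for the remaining characters it is 'present'.
Character 1 (derived state 'present') is shared by Epsilon and Gamma — a synapomorphy uniting that clade.
Character 2 (derived state 'absent') is shared by all ingroup taxa — unites the whole ingroup.
Character 3: derived state 'present' in Delta, Eta, and Theta only — synapomorphy for {Delta, Eta, Theta}.
Character 4: derived state 'absent' in Delta and Theta only — synapomorphy for {Delta, Theta}.
Most parsimonious ingroup topology: ((Epsilon,Gamma),((Delta,Theta),Eta)).
Delta and Theta share a more recent common ancestor with each other than either does with Epsilon, so Epsilon is the least closely related of the three.

Epsilon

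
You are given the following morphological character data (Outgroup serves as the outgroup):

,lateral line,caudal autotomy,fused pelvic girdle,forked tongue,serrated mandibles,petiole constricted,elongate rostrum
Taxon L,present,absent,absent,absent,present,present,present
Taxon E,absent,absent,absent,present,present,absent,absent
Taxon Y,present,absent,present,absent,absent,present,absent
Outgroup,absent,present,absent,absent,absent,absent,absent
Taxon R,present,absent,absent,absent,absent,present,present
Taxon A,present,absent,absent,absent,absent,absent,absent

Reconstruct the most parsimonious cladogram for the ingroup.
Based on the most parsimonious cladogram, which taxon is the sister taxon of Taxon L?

Taxon R

Character polarity is set by the outgroup: the derived state is whichever differs from the outgroup's state, so for caudal autotomy the derived state is 'absent', and for the remaining characters it is 'present'.
Only Taxon A, Taxon L, Taxon R, and Taxon Y show the derived state 'present' for lateral line, supporting them as a clade.
All ingroup taxa share the derived state 'absent' for caudal autotomy; it defines the ingroup but does not resolve relationships within it.
fused pelvic girdle (derived state 'present') is unique to Taxon Y (autapomorphy; uninformative for grouping).
forked tongue: derived state 'present' in Taxon E only — an autapomorphy, so it tells us nothing about relationships among taxa.
serrated mandibles groups Taxon E and Taxon L, which is incompatible with the clades supported by the remaining characters; treating it as convergent (homoplasy) costs fewer steps than any alternative tree.
petiole constricted (derived state 'present') is shared by Taxon L, Taxon R, and Taxon Y — a synapomorphy uniting that clade.
Only Taxon L and Taxon R show the derived state 'present' for elongate rostrum, supporting them as a clade.
Most parsimonious ingroup topology: (((Taxon Y,(Taxon R,Taxon L)),Taxon A),Taxon E).
Taxon L and Taxon R form a cherry on this tree, so they are sister taxa.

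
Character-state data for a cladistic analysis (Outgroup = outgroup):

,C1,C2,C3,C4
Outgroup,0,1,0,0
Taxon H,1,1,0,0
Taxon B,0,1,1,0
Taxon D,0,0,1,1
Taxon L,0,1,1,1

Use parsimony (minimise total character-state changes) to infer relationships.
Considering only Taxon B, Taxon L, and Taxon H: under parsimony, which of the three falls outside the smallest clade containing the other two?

Taxon H

Character polarity is set by the outgroup: the derived state is whichever differs from the outgroup's state, so for C2 the derived state is '0', and for the remaining characters it is '1'.
C1: derived state '1' in Taxon H only — an autapomorphy, so it tells us nothing about relationships among taxa.
C2 (derived state '0') is unique to Taxon D (autapomorphy; uninformative for grouping).
C3: derived state '1' in Taxon B, Taxon D, and Taxon L only — synapomorphy for {Taxon B, Taxon D, Taxon L}.
Only Taxon D and Taxon L show the derived state '1' for C4, supporting them as a clade.
Most parsimonious ingroup topology: (Taxon H,(Taxon B,(Taxon D,Taxon L))).
Taxon L and Taxon B share a more recent common ancestor with each other than either does with Taxon H, so Taxon H is the least closely related of the three.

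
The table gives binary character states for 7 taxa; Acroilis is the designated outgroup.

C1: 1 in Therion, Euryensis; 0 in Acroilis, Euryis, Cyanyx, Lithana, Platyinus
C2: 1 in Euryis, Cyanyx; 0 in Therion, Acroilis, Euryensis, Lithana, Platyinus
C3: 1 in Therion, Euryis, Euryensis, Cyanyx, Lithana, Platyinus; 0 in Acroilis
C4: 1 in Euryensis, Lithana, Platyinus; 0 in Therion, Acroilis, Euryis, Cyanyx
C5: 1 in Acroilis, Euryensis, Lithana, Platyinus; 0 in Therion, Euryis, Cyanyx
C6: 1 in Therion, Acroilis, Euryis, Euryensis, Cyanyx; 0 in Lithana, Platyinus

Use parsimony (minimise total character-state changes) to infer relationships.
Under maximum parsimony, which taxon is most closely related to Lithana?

Character polarity is set by the outgroup: the derived state is whichever differs from the outgroup's state, so for C5, C6 the derived state is '0', and for the remaining characters it is '1'.
C1 groups Euryensis and Therion, which is incompatible with the clades supported by the remaining characters; treating it as convergent (homoplasy) costs fewer steps than any alternative tree.
C2: derived state '1' in Cyanyx and Euryis only — synapomorphy for {Cyanyx, Euryis}.
C3 (derived state '1') is shared by all ingroup taxa — unites the whole ingroup.
C4: derived state '1' in Euryensis, Lithana, and Platyinus only — synapomorphy for {Euryensis, Lithana, Platyinus}.
C5 (derived state '0') is shared by Cyanyx, Euryis, and Therion — a synapomorphy uniting that clade.
Only Lithana and Platyinus show the derived state '0' for C6, supporting them as a clade.
Most parsimonious ingroup topology: ((Euryensis,(Platyinus,Lithana)),(Therion,(Cyanyx,Euryis))).
Lithana and Platyinus form a cherry on this tree, so they are sister taxa.

Platyinus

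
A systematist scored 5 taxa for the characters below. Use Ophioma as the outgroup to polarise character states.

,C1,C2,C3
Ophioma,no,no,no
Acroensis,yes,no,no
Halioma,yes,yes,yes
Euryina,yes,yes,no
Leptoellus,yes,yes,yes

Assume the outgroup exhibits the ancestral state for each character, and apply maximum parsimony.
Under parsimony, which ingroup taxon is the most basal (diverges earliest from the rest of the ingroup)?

The outgroup has state 'no' for every character, so 'yes' is the derived state throughout.
All ingroup taxa share the derived state 'yes' for C1; it defines the ingroup but does not resolve relationships within it.
C2: derived state 'yes' in Euryina, Halioma, and Leptoellus only — synapomorphy for {Euryina, Halioma, Leptoellus}.
Only Halioma and Leptoellus show the derived state 'yes' for C3, supporting them as a clade.
Most parsimonious ingroup topology: (Acroensis,((Halioma,Leptoellus),Euryina)).
Acroensis is sister to the clade containing all other ingroup taxa, so it is the earliest-diverging (most basal) ingroup lineage.

Acroensis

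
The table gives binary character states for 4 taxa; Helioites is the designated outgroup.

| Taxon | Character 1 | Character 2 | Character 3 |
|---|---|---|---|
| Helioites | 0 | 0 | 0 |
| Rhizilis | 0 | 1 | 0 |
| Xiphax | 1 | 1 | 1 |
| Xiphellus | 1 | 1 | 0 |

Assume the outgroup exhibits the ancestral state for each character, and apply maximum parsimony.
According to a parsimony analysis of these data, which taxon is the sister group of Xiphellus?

The outgroup has state '0' for every character, so '1' is the derived state throughout.
Only Xiphax and Xiphellus show the derived state '1' for Character 1, supporting them as a clade.
Character 2 (derived state '1') is shared by all ingroup taxa — unites the whole ingroup.
Character 3 (derived state '1') is unique to Xiphax (autapomorphy; uninformative for grouping).
Most parsimonious ingroup topology: (Rhizilis,(Xiphax,Xiphellus)).
Xiphellus and Xiphax form a cherry on this tree, so they are sister taxa.

Xiphax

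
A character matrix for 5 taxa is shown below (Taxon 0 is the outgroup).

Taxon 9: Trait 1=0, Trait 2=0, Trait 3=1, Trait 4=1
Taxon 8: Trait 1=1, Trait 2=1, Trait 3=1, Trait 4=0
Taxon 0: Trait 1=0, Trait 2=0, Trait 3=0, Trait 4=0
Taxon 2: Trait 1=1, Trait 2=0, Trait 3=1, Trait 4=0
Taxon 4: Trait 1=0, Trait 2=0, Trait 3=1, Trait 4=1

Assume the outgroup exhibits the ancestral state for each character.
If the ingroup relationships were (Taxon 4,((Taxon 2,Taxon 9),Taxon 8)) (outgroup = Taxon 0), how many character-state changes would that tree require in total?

Map each character onto (Taxon 4,((Taxon 2,Taxon 9),Taxon 8)) (rooted by Taxon 0) and count the minimum state changes it requires (Fitch parsimony):
Trait 1: 2; Trait 2: 1; Trait 3: 1; Trait 4: 2.
Total tree length = 6.

6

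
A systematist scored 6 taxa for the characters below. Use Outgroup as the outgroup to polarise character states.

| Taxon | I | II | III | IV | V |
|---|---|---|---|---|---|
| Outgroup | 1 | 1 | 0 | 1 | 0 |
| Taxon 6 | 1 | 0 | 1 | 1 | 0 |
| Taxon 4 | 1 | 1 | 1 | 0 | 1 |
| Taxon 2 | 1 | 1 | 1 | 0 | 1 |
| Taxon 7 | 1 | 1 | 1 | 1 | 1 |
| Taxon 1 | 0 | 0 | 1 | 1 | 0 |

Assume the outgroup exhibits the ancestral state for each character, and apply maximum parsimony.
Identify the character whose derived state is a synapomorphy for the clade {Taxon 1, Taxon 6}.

Character polarity is set by the outgroup: the derived state is whichever differs from the outgroup's state, so for I, II, IV the derived state is '0', and for the remaining characters it is '1'.
I: derived state '0' in Taxon 1 only — an autapomorphy, so it tells us nothing about relationships among taxa.
Only Taxon 1 and Taxon 6 show the derived state '0' for II, supporting them as a clade.
III (derived state '1') is shared by all ingroup taxa — unites the whole ingroup.
Only Taxon 2 and Taxon 4 show the derived state '0' for IV, supporting them as a clade.
Only Taxon 2, Taxon 4, and Taxon 7 show the derived state '1' for V, supporting them as a clade.
Most parsimonious ingroup topology: ((Taxon 6,Taxon 1),((Taxon 4,Taxon 2),Taxon 7)).
The clade {Taxon 1, Taxon 6} is supported by II: its derived state '0' occurs in exactly those taxa and in no other taxon (including the outgroup).

II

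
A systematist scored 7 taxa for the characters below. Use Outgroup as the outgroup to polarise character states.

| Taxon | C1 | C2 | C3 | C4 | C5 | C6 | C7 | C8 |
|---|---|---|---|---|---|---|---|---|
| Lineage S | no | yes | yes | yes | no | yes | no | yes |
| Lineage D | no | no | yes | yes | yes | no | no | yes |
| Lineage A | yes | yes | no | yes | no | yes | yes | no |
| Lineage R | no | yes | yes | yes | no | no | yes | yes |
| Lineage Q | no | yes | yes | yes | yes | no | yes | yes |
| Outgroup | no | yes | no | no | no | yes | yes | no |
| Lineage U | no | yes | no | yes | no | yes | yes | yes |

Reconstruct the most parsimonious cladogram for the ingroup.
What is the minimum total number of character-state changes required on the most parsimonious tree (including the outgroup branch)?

9

Character polarity is set by the outgroup: the derived state is whichever differs from the outgroup's state, so for C2, C6, C7 the derived state is 'no', and for the remaining characters it is 'yes'.
C1: derived state 'yes' in Lineage A only — an autapomorphy, so it tells us nothing about relationships among taxa.
C2 (derived state 'no') is unique to Lineage D (autapomorphy; uninformative for grouping).
Only Lineage D, Lineage Q, Lineage R, and Lineage S show the derived state 'yes' for C3, supporting them as a clade.
C4 (derived state 'yes') is shared by all ingroup taxa — unites the whole ingroup.
C5 (derived state 'yes') is shared by Lineage D and Lineage Q — a synapomorphy uniting that clade.
Only Lineage D, Lineage Q, and Lineage R show the derived state 'no' for C6, supporting them as a clade.
C7 (state 'no') occurs in Lineage D and Lineage S but conflicts with the nesting implied by the other characters — most parsimoniously interpreted as homoplasy.
C8: derived state 'yes' in Lineage D, Lineage Q, Lineage R, Lineage S, and Lineage U only — synapomorphy for {Lineage D, Lineage Q, Lineage R, Lineage S, Lineage U}.
Most parsimonious ingroup topology: ((Lineage U,(((Lineage D,Lineage Q),Lineage R),Lineage S)),Lineage A).
Changes per character on this tree: C1: 1; C2: 1; C3: 1; C4: 1; C5: 1; C6: 1; C7: 2; C8: 1.
Total = 9.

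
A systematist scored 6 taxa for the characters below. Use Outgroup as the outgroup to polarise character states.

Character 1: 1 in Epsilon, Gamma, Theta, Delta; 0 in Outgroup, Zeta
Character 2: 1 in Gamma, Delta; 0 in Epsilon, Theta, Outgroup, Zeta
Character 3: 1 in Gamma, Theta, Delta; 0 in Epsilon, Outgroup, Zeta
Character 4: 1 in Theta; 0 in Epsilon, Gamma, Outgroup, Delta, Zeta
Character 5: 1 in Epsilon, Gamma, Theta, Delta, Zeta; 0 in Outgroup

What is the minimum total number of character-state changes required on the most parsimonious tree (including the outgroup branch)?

5

The outgroup has state '0' for every character, so '1' is the derived state throughout.
Only Delta, Epsilon, Gamma, and Theta show the derived state '1' for Character 1, supporting them as a clade.
Character 2: derived state '1' in Delta and Gamma only — synapomorphy for {Delta, Gamma}.
Character 3: derived state '1' in Delta, Gamma, and Theta only — synapomorphy for {Delta, Gamma, Theta}.
Character 4 (derived state '1') is unique to Theta (autapomorphy; uninformative for grouping).
All ingroup taxa share the derived state '1' for Character 5; it defines the ingroup but does not resolve relationships within it.
Most parsimonious ingroup topology: ((((Gamma,Delta),Theta),Epsilon),Zeta).
Changes per character on this tree: Character 1: 1; Character 2: 1; Character 3: 1; Character 4: 1; Character 5: 1.
Total = 5.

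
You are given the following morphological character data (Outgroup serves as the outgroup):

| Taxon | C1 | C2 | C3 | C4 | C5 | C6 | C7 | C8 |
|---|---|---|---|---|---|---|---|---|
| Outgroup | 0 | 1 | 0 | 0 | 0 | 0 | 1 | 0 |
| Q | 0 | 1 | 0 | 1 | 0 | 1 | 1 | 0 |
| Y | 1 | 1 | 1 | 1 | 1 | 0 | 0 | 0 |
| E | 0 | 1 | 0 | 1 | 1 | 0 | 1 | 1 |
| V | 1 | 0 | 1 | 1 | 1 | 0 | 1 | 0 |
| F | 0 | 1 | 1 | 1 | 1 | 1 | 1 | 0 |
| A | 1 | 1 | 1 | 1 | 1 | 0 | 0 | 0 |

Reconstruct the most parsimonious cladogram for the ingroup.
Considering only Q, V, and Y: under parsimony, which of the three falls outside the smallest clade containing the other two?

Character polarity is set by the outgroup: the derived state is whichever differs from the outgroup's state, so for C2, C7 the derived state is '0', and for the remaining characters it is '1'.
C1: derived state '1' in A, V, and Y only — synapomorphy for {A, V, Y}.
C2: derived state '0' in V only — an autapomorphy, so it tells us nothing about relationships among taxa.
Only A, F, V, and Y show the derived state '1' for C3, supporting them as a clade.
All ingroup taxa share the derived state '1' for C4; it defines the ingroup but does not resolve relationships within it.
C5 (derived state '1') is shared by A, E, F, V, and Y — a synapomorphy uniting that clade.
C6 groups F and Q, which is incompatible with the clades supported by the remaining characters; treating it as convergent (homoplasy) costs fewer steps than any alternative tree.
C7 (derived state '0') is shared by A and Y — a synapomorphy uniting that clade.
C8: derived state '1' in E only — an autapomorphy, so it tells us nothing about relationships among taxa.
Most parsimonious ingroup topology: (Q,((((Y,A),V),F),E)).
Y and V share a more recent common ancestor with each other than either does with Q, so Q is the least closely related of the three.

Q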